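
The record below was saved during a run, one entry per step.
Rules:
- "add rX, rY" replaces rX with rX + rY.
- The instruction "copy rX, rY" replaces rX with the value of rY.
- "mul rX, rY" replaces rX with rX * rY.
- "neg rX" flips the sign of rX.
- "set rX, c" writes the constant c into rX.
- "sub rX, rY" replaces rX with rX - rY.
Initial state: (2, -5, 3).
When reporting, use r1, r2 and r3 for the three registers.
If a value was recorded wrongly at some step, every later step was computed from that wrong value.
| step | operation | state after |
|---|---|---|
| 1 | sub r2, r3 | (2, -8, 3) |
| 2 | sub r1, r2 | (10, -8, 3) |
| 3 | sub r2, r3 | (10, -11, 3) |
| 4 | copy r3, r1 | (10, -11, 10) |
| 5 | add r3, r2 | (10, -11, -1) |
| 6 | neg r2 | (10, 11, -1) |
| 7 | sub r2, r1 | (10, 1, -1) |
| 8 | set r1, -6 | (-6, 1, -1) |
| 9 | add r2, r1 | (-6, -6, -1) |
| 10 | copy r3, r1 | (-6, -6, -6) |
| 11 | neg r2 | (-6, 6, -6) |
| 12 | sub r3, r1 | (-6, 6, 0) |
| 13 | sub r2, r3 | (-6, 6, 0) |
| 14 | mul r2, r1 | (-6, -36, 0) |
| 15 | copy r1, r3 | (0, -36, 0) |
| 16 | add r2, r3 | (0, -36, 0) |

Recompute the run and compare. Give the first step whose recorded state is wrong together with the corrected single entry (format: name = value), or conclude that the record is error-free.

step 9, r2 = -5

Step 1: r2 = -5 - 3 = -8 — matches.
Step 2: r1 = 2 - -8 = 10 — confirmed correct.
Step 3: r2 = -8 - 3 = -11 — same as recorded.
Step 4: r3 = 10 — exactly as logged.
Step 5: r3 = 10 + -11 = -1 — checks out.
Step 6: r2 = -(-11) = 11 — consistent with the record.
Step 7: r2 = 11 - 10 = 1 — exactly as logged.
Step 8: r1 = -6 — matches.
Step 9: r2 = 1 + -6 = -5 — not what was recorded.
The audit stops at step 9: the recorded entry is wrong and should be r2 = -5.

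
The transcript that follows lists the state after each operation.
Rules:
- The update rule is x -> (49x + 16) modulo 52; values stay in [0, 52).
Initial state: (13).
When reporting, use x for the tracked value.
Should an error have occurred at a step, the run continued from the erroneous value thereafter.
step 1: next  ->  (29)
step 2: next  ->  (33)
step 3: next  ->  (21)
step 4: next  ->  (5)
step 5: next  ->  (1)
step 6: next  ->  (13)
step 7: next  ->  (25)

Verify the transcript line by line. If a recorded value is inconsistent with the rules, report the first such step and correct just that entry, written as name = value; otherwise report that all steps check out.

Recomputing the run from the initial state:
step 1: x = 29
step 2: x = 33
step 3: x = 21
step 4: x = 5
step 5: x = 1
step 6: x = 13
step 7: x = 29
The first disagreement with the transcript is at step 7, where the value should be x = 29.

step 7, x = 29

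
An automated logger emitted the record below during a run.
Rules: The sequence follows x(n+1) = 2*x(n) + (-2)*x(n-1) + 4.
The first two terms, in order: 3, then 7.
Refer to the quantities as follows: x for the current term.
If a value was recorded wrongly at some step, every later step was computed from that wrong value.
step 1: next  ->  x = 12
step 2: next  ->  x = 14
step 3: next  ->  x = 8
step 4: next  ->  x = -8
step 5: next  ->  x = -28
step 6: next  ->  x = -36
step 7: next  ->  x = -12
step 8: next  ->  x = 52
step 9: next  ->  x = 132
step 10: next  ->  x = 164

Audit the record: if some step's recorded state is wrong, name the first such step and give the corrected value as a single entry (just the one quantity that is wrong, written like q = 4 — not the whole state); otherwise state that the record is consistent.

1. x = 2*(7) + (-2)*(3) + (4) = 12 (agrees with the record)
2. x = 2*(12) + (-2)*(7) + (4) = 14 (in agreement)
3. x = 2*(14) + (-2)*(12) + (4) = 8 (same as recorded)
4. x = 2*(8) + (-2)*(14) + (4) = -8 (agrees with the record)
5. x = 2*(-8) + (-2)*(8) + (4) = -28 (in agreement)
6. x = 2*(-28) + (-2)*(-8) + (4) = -36 (matches)
7. x = 2*(-36) + (-2)*(-28) + (4) = -12 (verified)
8. x = 2*(-12) + (-2)*(-36) + (4) = 52 (agrees with the record)
9. x = 2*(52) + (-2)*(-12) + (4) = 132 (same as recorded)
10. x = 2*(132) + (-2)*(52) + (4) = 164 (confirmed correct)
All steps check out; nothing to correct.

no error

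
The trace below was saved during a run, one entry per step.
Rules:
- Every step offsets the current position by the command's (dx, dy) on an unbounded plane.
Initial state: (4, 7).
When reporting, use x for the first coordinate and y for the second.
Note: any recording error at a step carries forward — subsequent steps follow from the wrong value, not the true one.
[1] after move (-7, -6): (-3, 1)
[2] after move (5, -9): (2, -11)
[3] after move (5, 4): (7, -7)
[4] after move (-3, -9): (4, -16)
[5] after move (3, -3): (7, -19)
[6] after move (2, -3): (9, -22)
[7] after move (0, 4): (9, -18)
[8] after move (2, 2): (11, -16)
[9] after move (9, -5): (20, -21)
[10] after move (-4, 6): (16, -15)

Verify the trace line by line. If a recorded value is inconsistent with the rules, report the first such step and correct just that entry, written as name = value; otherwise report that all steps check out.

step 2, y = -8

Recomputing the run from the initial state:
step 1: x = -3, y = 1
step 2: x = 2, y = -8
step 3: x = 7, y = -4
step 4: x = 4, y = -13
step 5: x = 7, y = -16
step 6: x = 9, y = -19
step 7: x = 9, y = -15
step 8: x = 11, y = -13
step 9: x = 20, y = -18
step 10: x = 16, y = -12
The first disagreement with the trace is at step 2, where the value should be y = -8.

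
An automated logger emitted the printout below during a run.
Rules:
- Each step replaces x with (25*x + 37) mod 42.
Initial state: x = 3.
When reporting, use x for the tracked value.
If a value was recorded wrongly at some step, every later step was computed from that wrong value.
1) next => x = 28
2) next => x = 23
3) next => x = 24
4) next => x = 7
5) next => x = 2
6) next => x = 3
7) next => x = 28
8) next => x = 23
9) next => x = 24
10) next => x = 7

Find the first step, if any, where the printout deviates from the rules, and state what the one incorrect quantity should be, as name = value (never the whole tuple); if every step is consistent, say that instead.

no error

Recomputing the run from the initial state:
step 1: x = 28
step 2: x = 23
step 3: x = 24
step 4: x = 7
step 5: x = 2
step 6: x = 3
step 7: x = 28
step 8: x = 23
step 9: x = 24
step 10: x = 7
This matches the printout at every step.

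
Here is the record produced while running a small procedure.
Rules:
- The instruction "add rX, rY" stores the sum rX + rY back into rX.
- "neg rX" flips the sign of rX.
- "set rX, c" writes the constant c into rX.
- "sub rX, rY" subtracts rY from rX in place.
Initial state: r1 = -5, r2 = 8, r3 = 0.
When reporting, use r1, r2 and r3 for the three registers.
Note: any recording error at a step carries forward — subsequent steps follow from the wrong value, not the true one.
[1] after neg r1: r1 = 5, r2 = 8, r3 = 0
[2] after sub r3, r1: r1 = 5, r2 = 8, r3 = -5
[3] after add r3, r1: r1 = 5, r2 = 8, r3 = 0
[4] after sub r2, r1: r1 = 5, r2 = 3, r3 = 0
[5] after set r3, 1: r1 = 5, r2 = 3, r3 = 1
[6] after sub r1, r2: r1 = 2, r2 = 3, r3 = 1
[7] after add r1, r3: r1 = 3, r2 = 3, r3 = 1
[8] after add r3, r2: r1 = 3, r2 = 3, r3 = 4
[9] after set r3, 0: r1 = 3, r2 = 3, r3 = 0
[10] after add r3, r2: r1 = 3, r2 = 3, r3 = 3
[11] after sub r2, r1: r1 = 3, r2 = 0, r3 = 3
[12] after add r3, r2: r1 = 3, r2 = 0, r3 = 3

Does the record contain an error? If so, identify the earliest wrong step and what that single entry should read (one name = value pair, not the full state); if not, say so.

no error

1. r1 = -(-5) = 5 (agrees with the record)
2. r3 = 0 - 5 = -5 (agrees with the record)
3. r3 = -5 + 5 = 0 (verified)
4. r2 = 8 - 5 = 3 (no discrepancy)
5. r3 = 1 (agrees with the record)
6. r1 = 5 - 3 = 2 (no discrepancy)
7. r1 = 2 + 1 = 3 (in agreement)
8. r3 = 1 + 3 = 4 (checks out)
9. r3 = 0 (same as recorded)
10. r3 = 0 + 3 = 3 (same as recorded)
11. r2 = 3 - 3 = 0 (checks out)
12. r3 = 3 + 0 = 3 (exactly as logged)
All entries verified; no error found.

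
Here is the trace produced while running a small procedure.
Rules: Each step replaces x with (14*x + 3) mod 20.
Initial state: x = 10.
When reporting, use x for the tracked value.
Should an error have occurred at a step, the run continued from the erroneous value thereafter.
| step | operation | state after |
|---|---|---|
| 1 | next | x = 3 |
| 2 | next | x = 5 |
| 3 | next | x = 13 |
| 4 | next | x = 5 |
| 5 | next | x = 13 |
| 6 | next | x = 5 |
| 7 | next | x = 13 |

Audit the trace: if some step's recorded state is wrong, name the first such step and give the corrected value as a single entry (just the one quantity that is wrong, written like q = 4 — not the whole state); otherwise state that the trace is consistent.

no error

Step 1: x = (14*10 + 3) mod 20 = 3 — matches.
Step 2: x = (14*3 + 3) mod 20 = 5 — agrees with the trace.
Step 3: x = (14*5 + 3) mod 20 = 13 — confirmed correct.
Step 4: x = (14*13 + 3) mod 20 = 5 — no discrepancy.
Step 5: x = (14*5 + 3) mod 20 = 13 — consistent with the trace.
Step 6: x = (14*13 + 3) mod 20 = 5 — exactly as logged.
Step 7: x = (14*5 + 3) mod 20 = 13 — in agreement.
No step deviates from the rules.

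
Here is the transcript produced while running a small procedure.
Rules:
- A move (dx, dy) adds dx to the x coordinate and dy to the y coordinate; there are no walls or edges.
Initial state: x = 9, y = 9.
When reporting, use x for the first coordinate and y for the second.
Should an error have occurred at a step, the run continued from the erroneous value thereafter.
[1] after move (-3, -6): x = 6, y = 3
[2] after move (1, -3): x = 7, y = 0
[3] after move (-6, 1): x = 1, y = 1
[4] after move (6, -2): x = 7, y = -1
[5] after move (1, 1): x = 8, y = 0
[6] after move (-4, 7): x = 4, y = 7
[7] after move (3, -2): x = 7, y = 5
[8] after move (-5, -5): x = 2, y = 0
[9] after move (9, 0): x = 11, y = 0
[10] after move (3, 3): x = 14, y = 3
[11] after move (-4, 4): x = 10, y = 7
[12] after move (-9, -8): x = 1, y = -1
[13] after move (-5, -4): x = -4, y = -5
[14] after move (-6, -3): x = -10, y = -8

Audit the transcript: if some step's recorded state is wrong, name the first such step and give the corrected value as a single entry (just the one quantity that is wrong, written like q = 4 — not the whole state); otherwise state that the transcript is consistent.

no error

Recomputing the run from the initial state:
step 1: x = 6, y = 3
step 2: x = 7, y = 0
step 3: x = 1, y = 1
step 4: x = 7, y = -1
step 5: x = 8, y = 0
step 6: x = 4, y = 7
step 7: x = 7, y = 5
step 8: x = 2, y = 0
step 9: x = 11, y = 0
step 10: x = 14, y = 3
step 11: x = 10, y = 7
step 12: x = 1, y = -1
step 13: x = -4, y = -5
step 14: x = -10, y = -8
This matches the transcript at every step.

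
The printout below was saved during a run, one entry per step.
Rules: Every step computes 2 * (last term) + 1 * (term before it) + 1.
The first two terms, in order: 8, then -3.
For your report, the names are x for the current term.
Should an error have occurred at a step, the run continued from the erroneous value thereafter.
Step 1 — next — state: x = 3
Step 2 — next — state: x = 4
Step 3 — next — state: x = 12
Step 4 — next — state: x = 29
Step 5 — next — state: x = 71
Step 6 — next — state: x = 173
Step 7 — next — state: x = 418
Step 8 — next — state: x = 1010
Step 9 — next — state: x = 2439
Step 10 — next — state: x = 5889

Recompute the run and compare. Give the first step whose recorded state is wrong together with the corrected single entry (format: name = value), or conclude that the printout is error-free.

1. x = 2*(-3) + (1)*(8) + (1) = 3 (in agreement)
2. x = 2*(3) + (1)*(-3) + (1) = 4 (checks out)
3. x = 2*(4) + (1)*(3) + (1) = 12 (exactly as logged)
4. x = 2*(12) + (1)*(4) + (1) = 29 (matches)
5. x = 2*(29) + (1)*(12) + (1) = 71 (in agreement)
6. x = 2*(71) + (1)*(29) + (1) = 172 (the printout disagrees here)
The earliest wrong entry is at step 6: it should read x = 172.

step 6, x = 172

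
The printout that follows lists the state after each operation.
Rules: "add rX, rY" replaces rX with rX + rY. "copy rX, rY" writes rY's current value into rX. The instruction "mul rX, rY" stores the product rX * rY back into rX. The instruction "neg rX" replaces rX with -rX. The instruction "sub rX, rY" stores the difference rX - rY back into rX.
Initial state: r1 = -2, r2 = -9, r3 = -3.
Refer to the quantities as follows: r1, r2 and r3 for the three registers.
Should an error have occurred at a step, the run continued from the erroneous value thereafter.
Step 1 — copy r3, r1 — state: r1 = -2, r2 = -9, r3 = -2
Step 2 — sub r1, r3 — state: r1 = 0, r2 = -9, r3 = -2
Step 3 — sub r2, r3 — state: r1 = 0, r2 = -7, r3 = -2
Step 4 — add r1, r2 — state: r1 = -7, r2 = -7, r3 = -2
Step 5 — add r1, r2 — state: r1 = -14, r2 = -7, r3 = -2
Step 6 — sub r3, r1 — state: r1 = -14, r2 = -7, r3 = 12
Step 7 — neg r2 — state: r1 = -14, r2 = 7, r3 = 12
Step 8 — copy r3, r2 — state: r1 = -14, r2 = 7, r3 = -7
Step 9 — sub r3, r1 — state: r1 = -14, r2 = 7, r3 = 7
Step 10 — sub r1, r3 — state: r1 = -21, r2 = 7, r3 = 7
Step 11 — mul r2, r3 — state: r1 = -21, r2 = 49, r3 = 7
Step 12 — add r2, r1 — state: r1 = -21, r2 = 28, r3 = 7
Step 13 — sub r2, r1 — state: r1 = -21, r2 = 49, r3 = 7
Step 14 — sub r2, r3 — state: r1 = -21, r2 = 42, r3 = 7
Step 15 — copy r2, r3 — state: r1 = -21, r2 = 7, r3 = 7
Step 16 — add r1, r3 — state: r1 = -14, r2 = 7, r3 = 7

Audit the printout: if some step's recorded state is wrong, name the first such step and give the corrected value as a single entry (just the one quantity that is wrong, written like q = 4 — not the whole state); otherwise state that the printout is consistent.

step 8, r3 = 7

Recomputing the run from the initial state:
step 1: r1 = -2, r2 = -9, r3 = -2
step 2: r1 = 0, r2 = -9, r3 = -2
step 3: r1 = 0, r2 = -7, r3 = -2
step 4: r1 = -7, r2 = -7, r3 = -2
step 5: r1 = -14, r2 = -7, r3 = -2
step 6: r1 = -14, r2 = -7, r3 = 12
step 7: r1 = -14, r2 = 7, r3 = 12
step 8: r1 = -14, r2 = 7, r3 = 7
step 9: r1 = -14, r2 = 7, r3 = 21
step 10: r1 = -35, r2 = 7, r3 = 21
step 11: r1 = -35, r2 = 147, r3 = 21
step 12: r1 = -35, r2 = 112, r3 = 21
step 13: r1 = -35, r2 = 147, r3 = 21
step 14: r1 = -35, r2 = 126, r3 = 21
step 15: r1 = -35, r2 = 21, r3 = 21
step 16: r1 = -14, r2 = 21, r3 = 21
The first disagreement with the printout is at step 8, where the value should be r3 = 7.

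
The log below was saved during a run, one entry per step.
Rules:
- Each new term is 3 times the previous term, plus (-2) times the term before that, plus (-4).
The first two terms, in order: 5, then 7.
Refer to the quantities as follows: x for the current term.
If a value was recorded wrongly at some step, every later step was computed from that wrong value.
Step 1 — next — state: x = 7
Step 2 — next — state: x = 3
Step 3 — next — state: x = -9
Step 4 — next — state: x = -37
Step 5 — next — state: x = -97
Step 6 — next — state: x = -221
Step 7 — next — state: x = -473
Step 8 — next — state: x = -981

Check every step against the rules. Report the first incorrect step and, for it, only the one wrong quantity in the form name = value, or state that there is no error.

step 1: x = 3*(7) + (-2)*(5) + (-4) = 7 -> in agreement
step 2: x = 3*(7) + (-2)*(7) + (-4) = 3 -> same as recorded
step 3: x = 3*(3) + (-2)*(7) + (-4) = -9 -> checks out
step 4: x = 3*(-9) + (-2)*(3) + (-4) = -37 -> confirmed correct
step 5: x = 3*(-37) + (-2)*(-9) + (-4) = -97 -> exactly as logged
step 6: x = 3*(-97) + (-2)*(-37) + (-4) = -221 -> verified
step 7: x = 3*(-221) + (-2)*(-97) + (-4) = -473 -> matches
step 8: x = 3*(-473) + (-2)*(-221) + (-4) = -981 -> consistent with the log
The recomputation confirms every line.

no error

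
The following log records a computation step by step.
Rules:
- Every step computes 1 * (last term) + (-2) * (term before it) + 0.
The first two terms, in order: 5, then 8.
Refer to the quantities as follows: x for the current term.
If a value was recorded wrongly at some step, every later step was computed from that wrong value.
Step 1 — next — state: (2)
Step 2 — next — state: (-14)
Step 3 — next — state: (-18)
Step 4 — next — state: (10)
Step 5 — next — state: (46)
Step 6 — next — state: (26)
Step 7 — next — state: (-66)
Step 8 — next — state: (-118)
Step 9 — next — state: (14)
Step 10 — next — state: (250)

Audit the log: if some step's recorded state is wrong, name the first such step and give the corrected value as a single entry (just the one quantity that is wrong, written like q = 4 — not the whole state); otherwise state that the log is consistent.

step 1: x = 1*(8) + (-2)*(5) + (0) = -2 -> this is not what the log shows
The earliest wrong entry is at step 1: it should read x = -2.

step 1, x = -2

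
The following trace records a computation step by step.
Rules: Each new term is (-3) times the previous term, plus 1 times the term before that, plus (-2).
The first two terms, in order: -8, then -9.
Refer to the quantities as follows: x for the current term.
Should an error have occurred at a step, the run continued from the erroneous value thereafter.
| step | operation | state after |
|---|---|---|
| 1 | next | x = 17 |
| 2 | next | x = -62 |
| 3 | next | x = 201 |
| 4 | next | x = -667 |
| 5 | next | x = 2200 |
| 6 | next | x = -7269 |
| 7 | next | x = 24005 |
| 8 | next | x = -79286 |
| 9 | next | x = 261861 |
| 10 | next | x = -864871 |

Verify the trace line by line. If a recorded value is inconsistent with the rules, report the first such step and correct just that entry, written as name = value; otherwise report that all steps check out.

no error

Step 1: x = -3*(-9) + (1)*(-8) + (-2) = 17 — in agreement.
Step 2: x = -3*(17) + (1)*(-9) + (-2) = -62 — exactly as logged.
Step 3: x = -3*(-62) + (1)*(17) + (-2) = 201 — checks out.
Step 4: x = -3*(201) + (1)*(-62) + (-2) = -667 — no discrepancy.
Step 5: x = -3*(-667) + (1)*(201) + (-2) = 2200 — exactly as logged.
Step 6: x = -3*(2200) + (1)*(-667) + (-2) = -7269 — verified.
Step 7: x = -3*(-7269) + (1)*(2200) + (-2) = 24005 — consistent with the trace.
Step 8: x = -3*(24005) + (1)*(-7269) + (-2) = -79286 — checks out.
Step 9: x = -3*(-79286) + (1)*(24005) + (-2) = 261861 — consistent with the trace.
Step 10: x = -3*(261861) + (1)*(-79286) + (-2) = -864871 — matches.
Each recorded entry agrees with the recomputation.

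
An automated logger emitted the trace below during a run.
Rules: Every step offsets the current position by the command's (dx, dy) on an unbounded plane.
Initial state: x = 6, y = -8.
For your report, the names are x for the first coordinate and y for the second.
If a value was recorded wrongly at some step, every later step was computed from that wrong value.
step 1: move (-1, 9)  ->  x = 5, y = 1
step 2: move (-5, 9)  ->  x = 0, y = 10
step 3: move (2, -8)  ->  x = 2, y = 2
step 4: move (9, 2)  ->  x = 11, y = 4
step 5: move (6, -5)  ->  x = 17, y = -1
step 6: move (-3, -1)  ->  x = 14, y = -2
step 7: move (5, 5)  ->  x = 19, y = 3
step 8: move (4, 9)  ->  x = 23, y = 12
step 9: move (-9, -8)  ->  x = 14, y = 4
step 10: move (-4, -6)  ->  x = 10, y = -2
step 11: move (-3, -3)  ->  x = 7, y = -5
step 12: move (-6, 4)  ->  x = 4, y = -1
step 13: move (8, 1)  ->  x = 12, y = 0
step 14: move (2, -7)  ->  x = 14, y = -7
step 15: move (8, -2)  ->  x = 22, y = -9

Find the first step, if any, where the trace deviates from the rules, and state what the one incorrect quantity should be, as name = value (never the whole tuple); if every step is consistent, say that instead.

1. x = 6 + (-1) = 5, y = -8 + (9) = 1 (agrees with the trace)
2. x = 5 + (-5) = 0, y = 1 + (9) = 10 (matches)
3. x = 0 + (2) = 2, y = 10 + (-8) = 2 (checks out)
4. x = 2 + (9) = 11, y = 2 + (2) = 4 (consistent with the trace)
5. x = 11 + (6) = 17, y = 4 + (-5) = -1 (confirmed correct)
6. x = 17 + (-3) = 14, y = -1 + (-1) = -2 (consistent with the trace)
7. x = 14 + (5) = 19, y = -2 + (5) = 3 (consistent with the trace)
8. x = 19 + (4) = 23, y = 3 + (9) = 12 (verified)
9. x = 23 + (-9) = 14, y = 12 + (-8) = 4 (confirmed correct)
10. x = 14 + (-4) = 10, y = 4 + (-6) = -2 (matches)
11. x = 10 + (-3) = 7, y = -2 + (-3) = -5 (verified)
12. x = 7 + (-6) = 1, y = -5 + (4) = -1 (not what was recorded)
First deviation found at step 12; the corrected entry is x = 1.

step 12, x = 1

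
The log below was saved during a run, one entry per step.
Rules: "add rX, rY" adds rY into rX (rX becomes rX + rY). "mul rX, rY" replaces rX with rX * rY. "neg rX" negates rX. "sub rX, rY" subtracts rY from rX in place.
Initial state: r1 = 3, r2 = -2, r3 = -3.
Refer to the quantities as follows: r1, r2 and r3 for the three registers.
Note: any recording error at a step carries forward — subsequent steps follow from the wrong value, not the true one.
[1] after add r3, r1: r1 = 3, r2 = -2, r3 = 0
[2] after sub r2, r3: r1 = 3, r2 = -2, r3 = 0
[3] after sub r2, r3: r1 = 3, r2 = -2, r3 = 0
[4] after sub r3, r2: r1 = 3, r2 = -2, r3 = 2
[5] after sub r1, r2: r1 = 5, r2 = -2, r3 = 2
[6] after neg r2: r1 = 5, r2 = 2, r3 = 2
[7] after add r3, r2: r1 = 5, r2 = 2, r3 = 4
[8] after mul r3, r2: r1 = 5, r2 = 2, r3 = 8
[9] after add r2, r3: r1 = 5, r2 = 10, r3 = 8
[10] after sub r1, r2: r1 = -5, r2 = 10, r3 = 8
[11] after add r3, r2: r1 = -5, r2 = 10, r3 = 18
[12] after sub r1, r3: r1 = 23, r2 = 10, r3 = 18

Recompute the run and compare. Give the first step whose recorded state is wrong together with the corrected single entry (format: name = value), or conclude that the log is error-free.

Recomputing the run from the initial state:
step 1: r1 = 3, r2 = -2, r3 = 0
step 2: r1 = 3, r2 = -2, r3 = 0
step 3: r1 = 3, r2 = -2, r3 = 0
step 4: r1 = 3, r2 = -2, r3 = 2
step 5: r1 = 5, r2 = -2, r3 = 2
step 6: r1 = 5, r2 = 2, r3 = 2
step 7: r1 = 5, r2 = 2, r3 = 4
step 8: r1 = 5, r2 = 2, r3 = 8
step 9: r1 = 5, r2 = 10, r3 = 8
step 10: r1 = -5, r2 = 10, r3 = 8
step 11: r1 = -5, r2 = 10, r3 = 18
step 12: r1 = -23, r2 = 10, r3 = 18
The first disagreement with the log is at step 12, where the value should be r1 = -23.

step 12, r1 = -23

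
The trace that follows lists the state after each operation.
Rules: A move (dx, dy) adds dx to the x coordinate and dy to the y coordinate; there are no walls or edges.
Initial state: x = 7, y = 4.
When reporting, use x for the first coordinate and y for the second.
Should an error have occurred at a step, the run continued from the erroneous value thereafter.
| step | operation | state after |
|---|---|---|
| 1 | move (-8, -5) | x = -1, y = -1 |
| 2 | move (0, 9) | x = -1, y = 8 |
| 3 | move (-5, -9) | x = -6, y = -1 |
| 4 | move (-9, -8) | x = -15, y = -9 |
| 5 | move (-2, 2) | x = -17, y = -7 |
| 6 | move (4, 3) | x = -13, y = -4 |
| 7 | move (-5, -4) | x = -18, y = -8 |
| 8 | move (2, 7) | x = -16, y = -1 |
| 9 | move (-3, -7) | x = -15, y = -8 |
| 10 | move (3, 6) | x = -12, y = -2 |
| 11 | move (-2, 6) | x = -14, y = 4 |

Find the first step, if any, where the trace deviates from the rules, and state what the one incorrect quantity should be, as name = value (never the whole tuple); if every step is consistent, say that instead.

step 1: x = 7 + (-8) = -1, y = 4 + (-5) = -1 -> no discrepancy
step 2: x = -1 + (0) = -1, y = -1 + (9) = 8 -> in agreement
step 3: x = -1 + (-5) = -6, y = 8 + (-9) = -1 -> matches
step 4: x = -6 + (-9) = -15, y = -1 + (-8) = -9 -> exactly as logged
step 5: x = -15 + (-2) = -17, y = -9 + (2) = -7 -> agrees with the trace
step 6: x = -17 + (4) = -13, y = -7 + (3) = -4 -> in agreement
step 7: x = -13 + (-5) = -18, y = -4 + (-4) = -8 -> verified
step 8: x = -18 + (2) = -16, y = -8 + (7) = -1 -> checks out
step 9: x = -16 + (-3) = -19, y = -1 + (-7) = -8 -> the entry is off here
The audit stops at step 9: the recorded entry is wrong and should be x = -19.

step 9, x = -19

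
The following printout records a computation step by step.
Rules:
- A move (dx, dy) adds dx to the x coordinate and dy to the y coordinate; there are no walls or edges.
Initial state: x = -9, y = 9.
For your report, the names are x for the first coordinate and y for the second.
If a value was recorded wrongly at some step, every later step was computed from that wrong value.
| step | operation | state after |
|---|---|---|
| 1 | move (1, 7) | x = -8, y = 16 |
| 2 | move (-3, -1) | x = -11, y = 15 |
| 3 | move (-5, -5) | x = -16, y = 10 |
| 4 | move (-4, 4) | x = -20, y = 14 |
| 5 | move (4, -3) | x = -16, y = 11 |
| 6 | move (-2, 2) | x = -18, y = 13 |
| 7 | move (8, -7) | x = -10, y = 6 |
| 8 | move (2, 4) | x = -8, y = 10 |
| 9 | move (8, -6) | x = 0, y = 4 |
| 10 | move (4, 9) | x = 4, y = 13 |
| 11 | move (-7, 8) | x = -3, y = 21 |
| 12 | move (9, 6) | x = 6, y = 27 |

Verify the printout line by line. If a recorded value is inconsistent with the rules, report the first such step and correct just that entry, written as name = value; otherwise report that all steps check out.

no error

1. x = -9 + (1) = -8, y = 9 + (7) = 16 (same as recorded)
2. x = -8 + (-3) = -11, y = 16 + (-1) = 15 (in agreement)
3. x = -11 + (-5) = -16, y = 15 + (-5) = 10 (agrees with the printout)
4. x = -16 + (-4) = -20, y = 10 + (4) = 14 (checks out)
5. x = -20 + (4) = -16, y = 14 + (-3) = 11 (in agreement)
6. x = -16 + (-2) = -18, y = 11 + (2) = 13 (matches)
7. x = -18 + (8) = -10, y = 13 + (-7) = 6 (exactly as logged)
8. x = -10 + (2) = -8, y = 6 + (4) = 10 (no discrepancy)
9. x = -8 + (8) = 0, y = 10 + (-6) = 4 (verified)
10. x = 0 + (4) = 4, y = 4 + (9) = 13 (matches)
11. x = 4 + (-7) = -3, y = 13 + (8) = 21 (matches)
12. x = -3 + (9) = 6, y = 21 + (6) = 27 (verified)
The whole run recomputes cleanly — no discrepancies.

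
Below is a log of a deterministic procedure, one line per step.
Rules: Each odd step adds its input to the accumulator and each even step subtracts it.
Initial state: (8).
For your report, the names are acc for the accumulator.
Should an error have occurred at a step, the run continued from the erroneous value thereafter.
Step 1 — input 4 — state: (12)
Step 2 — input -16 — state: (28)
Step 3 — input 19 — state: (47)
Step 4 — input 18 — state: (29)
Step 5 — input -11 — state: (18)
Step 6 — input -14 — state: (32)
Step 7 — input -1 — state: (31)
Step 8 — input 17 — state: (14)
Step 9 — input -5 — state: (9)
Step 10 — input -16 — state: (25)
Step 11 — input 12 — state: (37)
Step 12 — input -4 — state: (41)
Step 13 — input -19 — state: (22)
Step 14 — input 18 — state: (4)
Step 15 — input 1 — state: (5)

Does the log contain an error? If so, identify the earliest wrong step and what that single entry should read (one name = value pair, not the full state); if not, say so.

no error

Recomputing the run from the initial state:
step 1: acc = 12
step 2: acc = 28
step 3: acc = 47
step 4: acc = 29
step 5: acc = 18
step 6: acc = 32
step 7: acc = 31
step 8: acc = 14
step 9: acc = 9
step 10: acc = 25
step 11: acc = 37
step 12: acc = 41
step 13: acc = 22
step 14: acc = 4
step 15: acc = 5
This matches the log at every step.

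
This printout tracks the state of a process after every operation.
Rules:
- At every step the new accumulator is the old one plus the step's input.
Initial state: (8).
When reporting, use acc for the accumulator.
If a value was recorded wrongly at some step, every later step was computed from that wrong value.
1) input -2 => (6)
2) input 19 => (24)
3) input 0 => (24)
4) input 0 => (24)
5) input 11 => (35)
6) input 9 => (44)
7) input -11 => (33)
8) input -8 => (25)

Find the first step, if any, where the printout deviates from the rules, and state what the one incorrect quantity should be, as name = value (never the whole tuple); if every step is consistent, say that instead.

step 2, acc = 25

Step 1: acc = 8 + -2 = 6 — checks out.
Step 2: acc = 6 + 19 = 25 — not what was recorded.
First incorrect step: 2; the correct value is acc = 25.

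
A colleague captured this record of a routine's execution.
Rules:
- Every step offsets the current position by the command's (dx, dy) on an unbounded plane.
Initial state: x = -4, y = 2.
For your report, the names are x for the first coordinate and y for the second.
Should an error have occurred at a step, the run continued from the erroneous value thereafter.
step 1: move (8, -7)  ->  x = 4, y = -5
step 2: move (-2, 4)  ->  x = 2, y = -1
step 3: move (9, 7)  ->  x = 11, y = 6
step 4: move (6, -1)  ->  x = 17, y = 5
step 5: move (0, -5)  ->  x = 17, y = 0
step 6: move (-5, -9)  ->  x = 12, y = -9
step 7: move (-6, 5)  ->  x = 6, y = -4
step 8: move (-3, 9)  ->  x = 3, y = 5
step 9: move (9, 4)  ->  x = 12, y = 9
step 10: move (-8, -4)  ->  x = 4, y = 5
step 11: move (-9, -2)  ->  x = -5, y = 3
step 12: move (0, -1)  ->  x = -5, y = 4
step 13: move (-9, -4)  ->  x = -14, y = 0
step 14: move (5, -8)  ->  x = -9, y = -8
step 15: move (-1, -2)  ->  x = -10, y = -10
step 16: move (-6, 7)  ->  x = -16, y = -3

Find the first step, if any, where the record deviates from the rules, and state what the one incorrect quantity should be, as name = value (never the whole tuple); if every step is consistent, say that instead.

Step 1: x = -4 + (8) = 4, y = 2 + (-7) = -5 — consistent with the record.
Step 2: x = 4 + (-2) = 2, y = -5 + (4) = -1 — exactly as logged.
Step 3: x = 2 + (9) = 11, y = -1 + (7) = 6 — confirmed correct.
Step 4: x = 11 + (6) = 17, y = 6 + (-1) = 5 — agrees with the record.
Step 5: x = 17 + (0) = 17, y = 5 + (-5) = 0 — confirmed correct.
Step 6: x = 17 + (-5) = 12, y = 0 + (-9) = -9 — consistent with the record.
Step 7: x = 12 + (-6) = 6, y = -9 + (5) = -4 — agrees with the record.
Step 8: x = 6 + (-3) = 3, y = -4 + (9) = 5 — matches.
Step 9: x = 3 + (9) = 12, y = 5 + (4) = 9 — verified.
Step 10: x = 12 + (-8) = 4, y = 9 + (-4) = 5 — verified.
Step 11: x = 4 + (-9) = -5, y = 5 + (-2) = 3 — consistent with the record.
Step 12: x = -5 + (0) = -5, y = 3 + (-1) = 2 — this is not what the record shows.
The audit stops at step 12: the recorded entry is wrong and should be y = 2.

step 12, y = 2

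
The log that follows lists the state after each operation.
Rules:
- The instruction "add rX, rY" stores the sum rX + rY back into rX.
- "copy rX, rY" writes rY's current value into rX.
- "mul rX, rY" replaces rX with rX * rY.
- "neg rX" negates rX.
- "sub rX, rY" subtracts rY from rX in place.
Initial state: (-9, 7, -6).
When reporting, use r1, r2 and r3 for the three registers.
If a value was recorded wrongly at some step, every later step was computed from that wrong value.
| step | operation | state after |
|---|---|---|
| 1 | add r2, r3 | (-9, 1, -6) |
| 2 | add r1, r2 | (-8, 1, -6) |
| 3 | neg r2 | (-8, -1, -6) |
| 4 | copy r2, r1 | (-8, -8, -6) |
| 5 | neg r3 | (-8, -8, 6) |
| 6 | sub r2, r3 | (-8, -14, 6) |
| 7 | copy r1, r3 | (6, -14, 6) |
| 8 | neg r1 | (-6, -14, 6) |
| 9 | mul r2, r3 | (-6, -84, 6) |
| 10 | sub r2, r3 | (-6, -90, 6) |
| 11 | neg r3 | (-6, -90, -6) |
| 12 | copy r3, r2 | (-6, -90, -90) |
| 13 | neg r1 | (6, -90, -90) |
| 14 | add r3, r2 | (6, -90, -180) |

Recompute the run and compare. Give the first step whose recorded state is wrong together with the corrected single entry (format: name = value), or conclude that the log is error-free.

no error

1. r2 = 7 + -6 = 1 (no discrepancy)
2. r1 = -9 + 1 = -8 (matches)
3. r2 = -(1) = -1 (in agreement)
4. r2 = -8 (exactly as logged)
5. r3 = -(-6) = 6 (agrees with the log)
6. r2 = -8 - 6 = -14 (no discrepancy)
7. r1 = 6 (consistent with the log)
8. r1 = -(6) = -6 (in agreement)
9. r2 = -14 * 6 = -84 (exactly as logged)
10. r2 = -84 - 6 = -90 (in agreement)
11. r3 = -(6) = -6 (verified)
12. r3 = -90 (matches)
13. r1 = -(-6) = 6 (exactly as logged)
14. r3 = -90 + -90 = -180 (confirmed correct)
Every step is consistent.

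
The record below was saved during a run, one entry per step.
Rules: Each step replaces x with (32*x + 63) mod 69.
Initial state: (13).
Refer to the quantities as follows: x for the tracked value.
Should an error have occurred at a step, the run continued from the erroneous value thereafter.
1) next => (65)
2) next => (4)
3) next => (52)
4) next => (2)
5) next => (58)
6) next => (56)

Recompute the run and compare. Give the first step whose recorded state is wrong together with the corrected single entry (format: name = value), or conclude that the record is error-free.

Recomputing the run from the initial state:
step 1: x = 65
step 2: x = 4
step 3: x = 53
step 4: x = 34
step 5: x = 47
step 6: x = 49
The first disagreement with the record is at step 3, where the value should be x = 53.

step 3, x = 53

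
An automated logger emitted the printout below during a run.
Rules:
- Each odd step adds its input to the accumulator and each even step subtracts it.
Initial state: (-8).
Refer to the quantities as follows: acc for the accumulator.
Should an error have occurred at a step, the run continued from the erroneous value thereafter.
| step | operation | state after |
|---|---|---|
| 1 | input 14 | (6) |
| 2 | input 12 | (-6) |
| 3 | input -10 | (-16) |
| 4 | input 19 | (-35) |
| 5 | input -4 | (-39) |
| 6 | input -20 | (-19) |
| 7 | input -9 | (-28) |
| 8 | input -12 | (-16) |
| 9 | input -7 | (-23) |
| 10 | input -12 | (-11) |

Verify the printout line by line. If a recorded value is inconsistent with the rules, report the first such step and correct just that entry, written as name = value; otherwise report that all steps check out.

no error

Step 1: acc = -8 + 14 = 6 — matches.
Step 2: acc = 6 - 12 = -6 — no discrepancy.
Step 3: acc = -6 + -10 = -16 — checks out.
Step 4: acc = -16 - 19 = -35 — confirmed correct.
Step 5: acc = -35 + -4 = -39 — matches.
Step 6: acc = -39 - -20 = -19 — agrees with the printout.
Step 7: acc = -19 + -9 = -28 — same as recorded.
Step 8: acc = -28 - -12 = -16 — matches.
Step 9: acc = -16 + -7 = -23 — consistent with the printout.
Step 10: acc = -23 - -12 = -11 — consistent with the printout.
All entries verified; no error found.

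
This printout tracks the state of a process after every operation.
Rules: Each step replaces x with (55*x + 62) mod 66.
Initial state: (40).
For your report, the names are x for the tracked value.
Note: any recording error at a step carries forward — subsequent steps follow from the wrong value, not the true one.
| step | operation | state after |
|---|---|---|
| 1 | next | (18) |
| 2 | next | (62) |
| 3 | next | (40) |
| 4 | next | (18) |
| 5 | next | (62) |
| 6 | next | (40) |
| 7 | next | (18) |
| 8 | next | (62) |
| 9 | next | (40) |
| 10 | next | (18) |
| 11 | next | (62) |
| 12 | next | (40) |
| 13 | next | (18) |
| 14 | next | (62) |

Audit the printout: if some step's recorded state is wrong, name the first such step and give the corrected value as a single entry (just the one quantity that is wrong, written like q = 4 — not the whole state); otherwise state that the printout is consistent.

Recomputing the run from the initial state:
step 1: x = 18
step 2: x = 62
step 3: x = 40
step 4: x = 18
step 5: x = 62
step 6: x = 40
step 7: x = 18
step 8: x = 62
step 9: x = 40
step 10: x = 18
step 11: x = 62
step 12: x = 40
step 13: x = 18
step 14: x = 62
This matches the printout at every step.

no error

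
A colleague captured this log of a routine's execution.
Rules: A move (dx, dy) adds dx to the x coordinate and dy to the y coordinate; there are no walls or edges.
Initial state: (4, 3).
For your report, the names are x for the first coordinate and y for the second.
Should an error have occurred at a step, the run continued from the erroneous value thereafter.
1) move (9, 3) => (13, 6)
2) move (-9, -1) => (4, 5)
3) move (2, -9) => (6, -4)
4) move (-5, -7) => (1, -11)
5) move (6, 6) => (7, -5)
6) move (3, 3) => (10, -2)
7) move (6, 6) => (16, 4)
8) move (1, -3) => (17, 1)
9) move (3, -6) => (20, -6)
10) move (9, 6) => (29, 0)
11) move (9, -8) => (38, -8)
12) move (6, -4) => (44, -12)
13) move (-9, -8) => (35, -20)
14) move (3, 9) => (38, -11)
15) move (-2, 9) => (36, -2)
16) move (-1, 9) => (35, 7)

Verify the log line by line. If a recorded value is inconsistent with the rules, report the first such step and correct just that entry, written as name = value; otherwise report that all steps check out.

Step 1: x = 4 + (9) = 13, y = 3 + (3) = 6 — in agreement.
Step 2: x = 13 + (-9) = 4, y = 6 + (-1) = 5 — in agreement.
Step 3: x = 4 + (2) = 6, y = 5 + (-9) = -4 — checks out.
Step 4: x = 6 + (-5) = 1, y = -4 + (-7) = -11 — verified.
Step 5: x = 1 + (6) = 7, y = -11 + (6) = -5 — checks out.
Step 6: x = 7 + (3) = 10, y = -5 + (3) = -2 — exactly as logged.
Step 7: x = 10 + (6) = 16, y = -2 + (6) = 4 — no discrepancy.
Step 8: x = 16 + (1) = 17, y = 4 + (-3) = 1 — consistent with the log.
Step 9: x = 17 + (3) = 20, y = 1 + (-6) = -5 — the log has a different value.
The audit stops at step 9: the recorded entry is wrong and should be y = -5.

step 9, y = -5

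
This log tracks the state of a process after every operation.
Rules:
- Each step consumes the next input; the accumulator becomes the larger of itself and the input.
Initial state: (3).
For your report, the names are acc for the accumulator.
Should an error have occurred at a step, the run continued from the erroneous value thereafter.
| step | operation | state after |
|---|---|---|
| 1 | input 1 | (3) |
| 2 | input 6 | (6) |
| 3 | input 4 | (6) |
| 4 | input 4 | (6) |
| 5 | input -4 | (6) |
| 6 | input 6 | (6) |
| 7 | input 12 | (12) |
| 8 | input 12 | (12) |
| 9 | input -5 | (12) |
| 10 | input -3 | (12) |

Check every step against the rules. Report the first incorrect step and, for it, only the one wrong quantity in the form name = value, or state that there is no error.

1. acc = max(3, 1) = 3 (no discrepancy)
2. acc = max(3, 6) = 6 (confirmed correct)
3. acc = max(6, 4) = 6 (matches)
4. acc = max(6, 4) = 6 (consistent with the log)
5. acc = max(6, -4) = 6 (matches)
6. acc = max(6, 6) = 6 (confirmed correct)
7. acc = max(6, 12) = 12 (no discrepancy)
8. acc = max(12, 12) = 12 (exactly as logged)
9. acc = max(12, -5) = 12 (matches)
10. acc = max(12, -3) = 12 (consistent with the log)
Each recorded entry agrees with the recomputation.

no error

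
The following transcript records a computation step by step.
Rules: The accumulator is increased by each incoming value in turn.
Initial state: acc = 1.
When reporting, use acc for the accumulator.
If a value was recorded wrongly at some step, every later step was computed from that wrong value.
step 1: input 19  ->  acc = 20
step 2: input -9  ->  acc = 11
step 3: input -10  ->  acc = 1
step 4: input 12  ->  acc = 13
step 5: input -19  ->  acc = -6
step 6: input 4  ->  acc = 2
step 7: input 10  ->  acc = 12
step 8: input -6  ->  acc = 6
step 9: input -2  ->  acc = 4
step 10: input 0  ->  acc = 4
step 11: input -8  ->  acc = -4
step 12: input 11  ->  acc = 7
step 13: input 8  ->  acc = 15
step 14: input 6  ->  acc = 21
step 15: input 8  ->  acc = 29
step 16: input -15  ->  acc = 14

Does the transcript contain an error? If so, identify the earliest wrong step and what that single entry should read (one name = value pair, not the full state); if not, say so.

Recomputing the run from the initial state:
step 1: acc = 20
step 2: acc = 11
step 3: acc = 1
step 4: acc = 13
step 5: acc = -6
step 6: acc = -2
step 7: acc = 8
step 8: acc = 2
step 9: acc = 0
step 10: acc = 0
step 11: acc = -8
step 12: acc = 3
step 13: acc = 11
step 14: acc = 17
step 15: acc = 25
step 16: acc = 10
The first disagreement with the transcript is at step 6, where the value should be acc = -2.

step 6, acc = -2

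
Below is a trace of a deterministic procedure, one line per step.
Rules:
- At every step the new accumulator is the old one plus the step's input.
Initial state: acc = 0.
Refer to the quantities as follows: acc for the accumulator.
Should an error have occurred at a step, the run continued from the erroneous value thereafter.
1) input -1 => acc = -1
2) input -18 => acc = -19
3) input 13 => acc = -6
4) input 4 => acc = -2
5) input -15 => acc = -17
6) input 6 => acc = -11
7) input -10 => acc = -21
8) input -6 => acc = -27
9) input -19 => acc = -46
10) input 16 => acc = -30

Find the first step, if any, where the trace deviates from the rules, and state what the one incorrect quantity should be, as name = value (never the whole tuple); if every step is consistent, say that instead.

no error

step 1: acc = 0 + -1 = -1 -> checks out
step 2: acc = -1 + -18 = -19 -> checks out
step 3: acc = -19 + 13 = -6 -> same as recorded
step 4: acc = -6 + 4 = -2 -> verified
step 5: acc = -2 + -15 = -17 -> checks out
step 6: acc = -17 + 6 = -11 -> consistent with the trace
step 7: acc = -11 + -10 = -21 -> checks out
step 8: acc = -21 + -6 = -27 -> consistent with the trace
step 9: acc = -27 + -19 = -46 -> confirmed correct
step 10: acc = -46 + 16 = -30 -> verified
No step deviates from the rules.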